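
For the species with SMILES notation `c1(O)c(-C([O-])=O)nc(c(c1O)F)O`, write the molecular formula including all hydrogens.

C6H3FNO5-

Heavy atoms from the SMILES: 6 C, 1 F, 1 N, 5 O.
Implicit hydrogens by atom environment:
  5 × C (aromatic): no H
  3 × O: 1 H each → 3
  1 × C: no H
  1 × F: no H
  1 × N (aromatic): no H
  1 × O: no H
  1 × O (charge -1): no H
  Total hydrogens = 3.
Net charge -1.
Molecular formula: C6H3FNO5-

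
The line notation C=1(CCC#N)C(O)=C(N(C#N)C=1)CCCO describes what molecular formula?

C11H13N3O2

Heavy atoms from the SMILES: 11 C, 3 N, 2 O.
Implicit hydrogens by atom environment:
  5 × C: 2 H each → 10
  3 × C (aromatic): no H
  2 × C: no H
  2 × N: no H
  2 × O: 1 H each → 2
  1 × C (aromatic): 1 H
  1 × N (aromatic): no H
  Total hydrogens = 13.
Molecular formula: C11H13N3O2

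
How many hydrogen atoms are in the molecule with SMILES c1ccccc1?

6

Hydrogens are implicit in SMILES; fill each atom to its normal valence:
  6 × C (aromatic): 1 H each → 6
  Total hydrogens = 6.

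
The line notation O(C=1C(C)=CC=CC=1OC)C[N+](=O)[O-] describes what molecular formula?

C9H11NO4

Heavy atoms from the SMILES: 9 C, 1 N, 4 O.
Implicit hydrogens by atom environment:
  3 × C (aromatic): 1 H each → 3
  3 × C (aromatic): no H
  3 × O: no H
  2 × C: 3 H each → 6
  1 × C: 2 H
  1 × N (charge +1): no H
  1 × O (charge -1): no H
  Total hydrogens = 11.
Molecular formula: C9H11NO4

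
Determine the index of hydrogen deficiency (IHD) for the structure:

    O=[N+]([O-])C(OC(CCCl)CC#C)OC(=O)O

Molecular formula from the SMILES: C8H10ClNO6.
DoU = (2C + 2 + N − H − X)/2 = (2·8 + 2 + 1 − 10 − 1)/2 = 8/2 = 4.
(Structurally: 0 ring(s) + 4 π bond(s) = 4.)

4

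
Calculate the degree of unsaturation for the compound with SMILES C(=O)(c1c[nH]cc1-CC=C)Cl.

Molecular formula from the SMILES: C8H8ClNO.
DoU = (2C + 2 + N − H − X)/2 = (2·8 + 2 + 1 − 8 − 1)/2 = 10/2 = 5.
(Structurally: 1 ring(s) + 4 π bond(s) = 5.)

5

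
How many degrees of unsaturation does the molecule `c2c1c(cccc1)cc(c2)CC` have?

Molecular formula from the SMILES: C12H12.
DoU = (2C + 2 + N − H − X)/2 = (2·12 + 2 + 0 − 12 − 0)/2 = 14/2 = 7.
(Structurally: 2 ring(s) + 5 π bond(s) = 7.)

7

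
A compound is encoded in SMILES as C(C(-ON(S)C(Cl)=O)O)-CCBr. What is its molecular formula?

C5H9BrClNO3S

Heavy atoms from the SMILES: 1 Br, 5 C, 1 Cl, 1 N, 3 O, 1 S.
Implicit hydrogens by atom environment:
  3 × C: 2 H each → 6
  2 × O: no H
  1 × Br: no H
  1 × C: 1 H
  1 × C: no H
  1 × Cl: no H
  1 × N: no H
  1 × O: 1 H
  1 × S: 1 H
  Total hydrogens = 9.
Molecular formula: C5H9BrClNO3S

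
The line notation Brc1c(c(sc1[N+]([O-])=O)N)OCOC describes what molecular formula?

Heavy atoms from the SMILES: 1 Br, 6 C, 2 N, 4 O, 1 S.
Implicit hydrogens by atom environment:
  4 × C (aromatic): no H
  3 × O: no H
  1 × Br: no H
  1 × C: 3 H
  1 × C: 2 H
  1 × N: 2 H
  1 × N (charge +1): no H
  1 × O (charge -1): no H
  1 × S (aromatic): no H
  Total hydrogens = 7.
Molecular formula: C6H7BrN2O4S

C6H7BrN2O4S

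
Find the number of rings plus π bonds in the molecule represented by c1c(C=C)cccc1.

5

Molecular formula from the SMILES: C8H8.
DoU = (2C + 2 + N − H − X)/2 = (2·8 + 2 + 0 − 8 − 0)/2 = 10/2 = 5.
(Structurally: 1 ring(s) + 4 π bond(s) = 5.)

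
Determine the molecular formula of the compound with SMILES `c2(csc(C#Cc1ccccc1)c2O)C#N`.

Heavy atoms from the SMILES: 13 C, 1 N, 1 O, 1 S.
Implicit hydrogens by atom environment:
  6 × C (aromatic): 1 H each → 6
  4 × C (aromatic): no H
  3 × C: no H
  1 × N: no H
  1 × O: 1 H
  1 × S (aromatic): no H
  Total hydrogens = 7.
Molecular formula: C13H7NOS

C13H7NOS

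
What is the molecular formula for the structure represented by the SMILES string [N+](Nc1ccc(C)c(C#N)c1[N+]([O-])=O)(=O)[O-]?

C8H6N4O4

Heavy atoms from the SMILES: 8 C, 4 N, 4 O.
Implicit hydrogens by atom environment:
  4 × C (aromatic): no H
  2 × C (aromatic): 1 H each → 2
  2 × N (charge +1): no H
  2 × O: no H
  2 × O (charge -1): no H
  1 × C: 3 H
  1 × C: no H
  1 × N: 1 H
  1 × N: no H
  Total hydrogens = 6.
Molecular formula: C8H6N4O4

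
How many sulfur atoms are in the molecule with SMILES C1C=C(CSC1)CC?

1

The symbol for sulfur appears 1 time in the SMILES.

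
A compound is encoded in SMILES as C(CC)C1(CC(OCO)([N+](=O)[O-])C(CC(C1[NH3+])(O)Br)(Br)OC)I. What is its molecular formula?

C12H22Br2IN2O6+

Heavy atoms from the SMILES: 2 Br, 12 C, 1 I, 2 N, 6 O.
Implicit hydrogens by atom environment:
  5 × C: 2 H each → 10
  4 × C: no H
  3 × O: no H
  2 × Br: no H
  2 × C: 3 H each → 6
  2 × O: 1 H each → 2
  1 × C: 1 H
  1 × I: no H
  1 × N (charge +1): 3 H
  1 × N (charge +1): no H
  1 × O (charge -1): no H
  Total hydrogens = 22.
Net charge +1.
Molecular formula: C12H22Br2IN2O6+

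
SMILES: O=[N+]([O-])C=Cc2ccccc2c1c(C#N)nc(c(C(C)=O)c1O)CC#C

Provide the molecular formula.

C19H13N3O4

Heavy atoms from the SMILES: 19 C, 3 N, 4 O.
Implicit hydrogens by atom environment:
  7 × C (aromatic): no H
  4 × C (aromatic): 1 H each → 4
  3 × C: 1 H each → 3
  3 × C: no H
  2 × O: no H
  1 × C: 3 H
  1 × C: 2 H
  1 × N (aromatic): no H
  1 × N: no H
  1 × N (charge +1): no H
  1 × O: 1 H
  1 × O (charge -1): no H
  Total hydrogens = 13.
Molecular formula: C19H13N3O4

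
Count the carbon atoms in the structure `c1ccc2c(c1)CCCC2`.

10

The symbol for carbon appears 10 times in the SMILES. Lowercase c denotes aromatic carbon and counts toward C.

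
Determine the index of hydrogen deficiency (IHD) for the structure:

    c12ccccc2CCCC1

5

Molecular formula from the SMILES: C10H12.
DoU = (2C + 2 + N − H − X)/2 = (2·10 + 2 + 0 − 12 − 0)/2 = 10/2 = 5.
(Structurally: 2 ring(s) + 3 π bond(s) = 5.)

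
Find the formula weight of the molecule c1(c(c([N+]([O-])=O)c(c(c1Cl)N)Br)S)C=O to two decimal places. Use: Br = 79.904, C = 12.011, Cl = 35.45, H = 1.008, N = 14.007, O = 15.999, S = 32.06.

311.53

Molecular formula: C7H4BrClN2O3S.
M = 1×79.904 + 7×12.011 + 1×35.45 + 4×1.008 + 2×14.007 + 3×15.999 + 1×32.06 = 311.53 g/mol.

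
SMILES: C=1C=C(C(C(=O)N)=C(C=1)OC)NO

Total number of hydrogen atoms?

Hydrogens are implicit in SMILES; fill each atom to its normal valence:
  3 × C (aromatic): 1 H each → 3
  3 × C (aromatic): no H
  2 × O: no H
  1 × C: 3 H
  1 × C: no H
  1 × N: 2 H
  1 × N: 1 H
  1 × O: 1 H
  Total hydrogens = 10.

10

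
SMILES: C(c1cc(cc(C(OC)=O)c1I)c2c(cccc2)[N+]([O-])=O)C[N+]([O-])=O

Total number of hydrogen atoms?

13

Hydrogens are implicit in SMILES; fill each atom to its normal valence:
  6 × C (aromatic): 1 H each → 6
  6 × C (aromatic): no H
  4 × O: no H
  2 × C: 2 H each → 4
  2 × N (charge +1): no H
  2 × O (charge -1): no H
  1 × C: 3 H
  1 × C: no H
  1 × I: no H
  Total hydrogens = 13.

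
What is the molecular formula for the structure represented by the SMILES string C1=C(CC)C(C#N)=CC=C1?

Heavy atoms from the SMILES: 9 C, 1 N.
Implicit hydrogens by atom environment:
  4 × C (aromatic): 1 H each → 4
  2 × C (aromatic): no H
  1 × C: 3 H
  1 × C: 2 H
  1 × C: no H
  1 × N: no H
  Total hydrogens = 9.
Molecular formula: C9H9N

C9H9N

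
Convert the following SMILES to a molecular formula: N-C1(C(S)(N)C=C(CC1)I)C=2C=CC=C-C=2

C12H15IN2S

Heavy atoms from the SMILES: 12 C, 1 I, 2 N, 1 S.
Implicit hydrogens by atom environment:
  5 × C (aromatic): 1 H each → 5
  3 × C: no H
  2 × C: 2 H each → 4
  2 × N: 2 H each → 4
  1 × C: 1 H
  1 × C (aromatic): no H
  1 × I: no H
  1 × S: 1 H
  Total hydrogens = 15.
Molecular formula: C12H15IN2S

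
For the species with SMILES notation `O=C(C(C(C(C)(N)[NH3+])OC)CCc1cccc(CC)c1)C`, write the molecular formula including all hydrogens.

C17H29N2O2+

Heavy atoms from the SMILES: 17 C, 2 N, 2 O.
Implicit hydrogens by atom environment:
  4 × C: 3 H each → 12
  4 × C (aromatic): 1 H each → 4
  3 × C: 2 H each → 6
  2 × C: 1 H each → 2
  2 × C: no H
  2 × C (aromatic): no H
  2 × O: no H
  1 × N (charge +1): 3 H
  1 × N: 2 H
  Total hydrogens = 29.
Net charge +1.
Molecular formula: C17H29N2O2+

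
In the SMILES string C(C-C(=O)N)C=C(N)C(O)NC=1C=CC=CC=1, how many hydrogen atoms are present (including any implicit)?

Hydrogens are implicit in SMILES; fill each atom to its normal valence:
  5 × C (aromatic): 1 H each → 5
  2 × C: 2 H each → 4
  2 × C: 1 H each → 2
  2 × C: no H
  2 × N: 2 H each → 4
  1 × C (aromatic): no H
  1 × N: 1 H
  1 × O: 1 H
  1 × O: no H
  Total hydrogens = 17.

17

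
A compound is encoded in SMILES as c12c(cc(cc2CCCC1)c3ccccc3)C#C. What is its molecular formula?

Heavy atoms from the SMILES: 18 C.
Implicit hydrogens by atom environment:
  7 × C (aromatic): 1 H each → 7
  5 × C (aromatic): no H
  4 × C: 2 H each → 8
  1 × C: 1 H
  1 × C: no H
  Total hydrogens = 16.
Molecular formula: C18H16

C18H16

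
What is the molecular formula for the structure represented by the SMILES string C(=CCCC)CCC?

C8H16

Heavy atoms from the SMILES: 8 C.
Implicit hydrogens by atom environment:
  4 × C: 2 H each → 8
  2 × C: 3 H each → 6
  2 × C: 1 H each → 2
  Total hydrogens = 16.
Molecular formula: C8H16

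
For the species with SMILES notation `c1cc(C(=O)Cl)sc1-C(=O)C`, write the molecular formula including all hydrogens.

Heavy atoms from the SMILES: 7 C, 1 Cl, 2 O, 1 S.
Implicit hydrogens by atom environment:
  2 × C (aromatic): 1 H each → 2
  2 × C (aromatic): no H
  2 × C: no H
  2 × O: no H
  1 × C: 3 H
  1 × Cl: no H
  1 × S (aromatic): no H
  Total hydrogens = 5.
Molecular formula: C7H5ClO2S

C7H5ClO2S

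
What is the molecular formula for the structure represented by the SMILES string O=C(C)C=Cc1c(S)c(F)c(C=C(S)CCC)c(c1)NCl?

C15H17ClFNOS2

Heavy atoms from the SMILES: 15 C, 1 Cl, 1 F, 1 N, 1 O, 2 S.
Implicit hydrogens by atom environment:
  5 × C (aromatic): no H
  3 × C: 1 H each → 3
  2 × C: 3 H each → 6
  2 × C: 2 H each → 4
  2 × C: no H
  2 × S: 1 H each → 2
  1 × C (aromatic): 1 H
  1 × Cl: no H
  1 × F: no H
  1 × N: 1 H
  1 × O: no H
  Total hydrogens = 17.
Molecular formula: C15H17ClFNOS2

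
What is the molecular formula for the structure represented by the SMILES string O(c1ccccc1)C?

C7H8O

Heavy atoms from the SMILES: 7 C, 1 O.
Implicit hydrogens by atom environment:
  5 × C (aromatic): 1 H each → 5
  1 × C: 3 H
  1 × C (aromatic): no H
  1 × O: no H
  Total hydrogens = 8.
Molecular formula: C7H8O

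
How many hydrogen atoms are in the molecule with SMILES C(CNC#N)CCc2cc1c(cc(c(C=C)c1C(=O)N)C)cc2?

21

Hydrogens are implicit in SMILES; fill each atom to its normal valence:
  6 × C (aromatic): no H
  5 × C: 2 H each → 10
  4 × C (aromatic): 1 H each → 4
  2 × C: no H
  1 × C: 3 H
  1 × C: 1 H
  1 × N: 2 H
  1 × N: 1 H
  1 × N: no H
  1 × O: no H
  Total hydrogens = 21.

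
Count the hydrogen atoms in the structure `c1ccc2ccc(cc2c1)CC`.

12

Hydrogens are implicit in SMILES; fill each atom to its normal valence:
  7 × C (aromatic): 1 H each → 7
  3 × C (aromatic): no H
  1 × C: 3 H
  1 × C: 2 H
  Total hydrogens = 12.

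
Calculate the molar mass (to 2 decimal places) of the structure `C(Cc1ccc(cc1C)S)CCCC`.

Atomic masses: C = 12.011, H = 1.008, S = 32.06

Molecular formula: C13H20S.
M = 13×12.011 + 20×1.008 + 1×32.06 = 208.36 g/mol.

208.36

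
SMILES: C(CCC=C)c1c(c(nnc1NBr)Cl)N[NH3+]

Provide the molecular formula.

C9H14BrClN5+

Heavy atoms from the SMILES: 1 Br, 9 C, 1 Cl, 5 N.
Implicit hydrogens by atom environment:
  4 × C: 2 H each → 8
  4 × C (aromatic): no H
  2 × N: 1 H each → 2
  2 × N (aromatic): no H
  1 × Br: no H
  1 × C: 1 H
  1 × Cl: no H
  1 × N (charge +1): 3 H
  Total hydrogens = 14.
Net charge +1.
Molecular formula: C9H14BrClN5+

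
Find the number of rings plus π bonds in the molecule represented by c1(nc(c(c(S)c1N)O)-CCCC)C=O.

Molecular formula from the SMILES: C10H14N2O2S.
DoU = (2C + 2 + N − H − X)/2 = (2·10 + 2 + 2 − 14 − 0)/2 = 10/2 = 5.
(Structurally: 1 ring(s) + 4 π bond(s) = 5.)

5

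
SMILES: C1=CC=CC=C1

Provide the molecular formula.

C6H6

Heavy atoms from the SMILES: 6 C.
Implicit hydrogens by atom environment:
  6 × C (aromatic): 1 H each → 6
  Total hydrogens = 6.
Molecular formula: C6H6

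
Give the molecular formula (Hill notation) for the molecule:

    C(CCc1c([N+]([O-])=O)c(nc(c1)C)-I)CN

Heavy atoms from the SMILES: 10 C, 1 I, 3 N, 2 O.
Implicit hydrogens by atom environment:
  4 × C: 2 H each → 8
  4 × C (aromatic): no H
  1 × C: 3 H
  1 × C (aromatic): 1 H
  1 × I: no H
  1 × N: 2 H
  1 × N (aromatic): no H
  1 × N (charge +1): no H
  1 × O: no H
  1 × O (charge -1): no H
  Total hydrogens = 14.
Molecular formula: C10H14IN3O2

C10H14IN3O2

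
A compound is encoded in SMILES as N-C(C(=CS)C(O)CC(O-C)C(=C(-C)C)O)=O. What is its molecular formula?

Heavy atoms from the SMILES: 11 C, 1 N, 4 O, 1 S.
Implicit hydrogens by atom environment:
  4 × C: no H
  3 × C: 3 H each → 9
  3 × C: 1 H each → 3
  2 × O: 1 H each → 2
  2 × O: no H
  1 × C: 2 H
  1 × N: 2 H
  1 × S: 1 H
  Total hydrogens = 19.
Molecular formula: C11H19NO4S

C11H19NO4S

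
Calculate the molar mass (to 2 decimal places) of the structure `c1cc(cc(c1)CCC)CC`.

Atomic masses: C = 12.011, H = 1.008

Molecular formula: C11H16.
M = 11×12.011 + 16×1.008 = 148.25 g/mol.

148.25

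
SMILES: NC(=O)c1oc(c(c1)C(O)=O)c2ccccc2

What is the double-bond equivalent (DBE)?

Molecular formula from the SMILES: C12H9NO4.
DoU = (2C + 2 + N − H − X)/2 = (2·12 + 2 + 1 − 9 − 0)/2 = 18/2 = 9.
(Structurally: 2 ring(s) + 7 π bond(s) = 9.)

9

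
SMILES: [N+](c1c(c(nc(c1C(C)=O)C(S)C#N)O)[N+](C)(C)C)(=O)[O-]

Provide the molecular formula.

C12H15N4O4S+

Heavy atoms from the SMILES: 12 C, 4 N, 4 O, 1 S.
Implicit hydrogens by atom environment:
  5 × C (aromatic): no H
  4 × C: 3 H each → 12
  2 × C: no H
  2 × N (charge +1): no H
  2 × O: no H
  1 × C: 1 H
  1 × N (aromatic): no H
  1 × N: no H
  1 × O: 1 H
  1 × O (charge -1): no H
  1 × S: 1 H
  Total hydrogens = 15.
Net charge +1.
Molecular formula: C12H15N4O4S+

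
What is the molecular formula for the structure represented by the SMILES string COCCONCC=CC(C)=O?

Heavy atoms from the SMILES: 8 C, 1 N, 3 O.
Implicit hydrogens by atom environment:
  3 × C: 2 H each → 6
  3 × O: no H
  2 × C: 3 H each → 6
  2 × C: 1 H each → 2
  1 × C: no H
  1 × N: 1 H
  Total hydrogens = 15.
Molecular formula: C8H15NO3

C8H15NO3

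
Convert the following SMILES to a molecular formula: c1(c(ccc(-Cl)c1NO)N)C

Heavy atoms from the SMILES: 7 C, 1 Cl, 2 N, 1 O.
Implicit hydrogens by atom environment:
  4 × C (aromatic): no H
  2 × C (aromatic): 1 H each → 2
  1 × C: 3 H
  1 × Cl: no H
  1 × N: 2 H
  1 × N: 1 H
  1 × O: 1 H
  Total hydrogens = 9.
Molecular formula: C7H9ClN2O

C7H9ClN2O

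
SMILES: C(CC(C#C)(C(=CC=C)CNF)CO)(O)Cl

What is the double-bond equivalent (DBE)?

Molecular formula from the SMILES: C11H15ClFNO2.
DoU = (2C + 2 + N − H − X)/2 = (2·11 + 2 + 1 − 15 − 2)/2 = 8/2 = 4.
(Structurally: 0 ring(s) + 4 π bond(s) = 4.)

4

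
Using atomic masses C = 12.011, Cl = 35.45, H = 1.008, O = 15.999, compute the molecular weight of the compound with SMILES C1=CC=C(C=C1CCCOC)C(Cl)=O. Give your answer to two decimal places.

Molecular formula: C11H13ClO2.
M = 11×12.011 + 1×35.45 + 13×1.008 + 2×15.999 = 212.67 g/mol.

212.67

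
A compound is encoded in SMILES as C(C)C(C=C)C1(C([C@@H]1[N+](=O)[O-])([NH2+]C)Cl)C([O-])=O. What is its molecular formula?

Heavy atoms from the SMILES: 10 C, 1 Cl, 2 N, 4 O.
Implicit hydrogens by atom environment:
  3 × C: 1 H each → 3
  3 × C: no H
  2 × C: 3 H each → 6
  2 × C: 2 H each → 4
  2 × O: no H
  2 × O (charge -1): no H
  1 × Cl: no H
  1 × N (charge +1): 2 H
  1 × N (charge +1): no H
  Total hydrogens = 15.
Molecular formula: C10H15ClN2O4

C10H15ClN2O4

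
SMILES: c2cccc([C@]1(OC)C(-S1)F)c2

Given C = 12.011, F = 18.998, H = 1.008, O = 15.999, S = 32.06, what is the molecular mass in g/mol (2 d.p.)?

Molecular formula: C9H9FOS.
M = 9×12.011 + 1×18.998 + 9×1.008 + 1×15.999 + 1×32.06 = 184.23 g/mol.

184.23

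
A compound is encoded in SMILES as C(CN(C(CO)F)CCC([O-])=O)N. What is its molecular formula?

Heavy atoms from the SMILES: 7 C, 1 F, 2 N, 3 O.
Implicit hydrogens by atom environment:
  5 × C: 2 H each → 10
  1 × C: 1 H
  1 × C: no H
  1 × F: no H
  1 × N: 2 H
  1 × N: no H
  1 × O: 1 H
  1 × O: no H
  1 × O (charge -1): no H
  Total hydrogens = 14.
Net charge -1.
Molecular formula: C7H14FN2O3-

C7H14FN2O3-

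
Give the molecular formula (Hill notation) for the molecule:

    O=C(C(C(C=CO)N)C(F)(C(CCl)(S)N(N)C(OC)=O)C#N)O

Heavy atoms from the SMILES: 11 C, 1 Cl, 1 F, 4 N, 5 O, 1 S.
Implicit hydrogens by atom environment:
  5 × C: no H
  4 × C: 1 H each → 4
  3 × O: no H
  2 × N: 2 H each → 4
  2 × N: no H
  2 × O: 1 H each → 2
  1 × C: 3 H
  1 × C: 2 H
  1 × Cl: no H
  1 × F: no H
  1 × S: 1 H
  Total hydrogens = 16.
Molecular formula: C11H16ClFN4O5S

C11H16ClFN4O5S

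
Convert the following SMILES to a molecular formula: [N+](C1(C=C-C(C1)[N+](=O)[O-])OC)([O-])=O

C6H8N2O5

Heavy atoms from the SMILES: 6 C, 2 N, 5 O.
Implicit hydrogens by atom environment:
  3 × C: 1 H each → 3
  3 × O: no H
  2 × N (charge +1): no H
  2 × O (charge -1): no H
  1 × C: 3 H
  1 × C: 2 H
  1 × C: no H
  Total hydrogens = 8.
Molecular formula: C6H8N2O5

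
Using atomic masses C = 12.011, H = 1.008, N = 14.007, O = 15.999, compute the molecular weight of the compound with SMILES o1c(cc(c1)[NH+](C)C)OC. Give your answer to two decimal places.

142.18

Molecular formula: C7H12NO2+.
M = 7×12.011 + 12×1.008 + 1×14.007 + 2×15.999 = 142.18 g/mol.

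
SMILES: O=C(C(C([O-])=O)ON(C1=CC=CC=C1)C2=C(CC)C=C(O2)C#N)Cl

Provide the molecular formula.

Heavy atoms from the SMILES: 16 C, 1 Cl, 2 N, 5 O.
Implicit hydrogens by atom environment:
  6 × C (aromatic): 1 H each → 6
  4 × C (aromatic): no H
  3 × C: no H
  3 × O: no H
  2 × N: no H
  1 × C: 3 H
  1 × C: 2 H
  1 × C: 1 H
  1 × Cl: no H
  1 × O (aromatic): no H
  1 × O (charge -1): no H
  Total hydrogens = 12.
Net charge -1.
Molecular formula: C16H12ClN2O5-

C16H12ClN2O5-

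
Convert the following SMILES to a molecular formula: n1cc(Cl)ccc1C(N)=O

C6H5ClN2O

Heavy atoms from the SMILES: 6 C, 1 Cl, 2 N, 1 O.
Implicit hydrogens by atom environment:
  3 × C (aromatic): 1 H each → 3
  2 × C (aromatic): no H
  1 × C: no H
  1 × Cl: no H
  1 × N: 2 H
  1 × N (aromatic): no H
  1 × O: no H
  Total hydrogens = 5.
Molecular formula: C6H5ClN2O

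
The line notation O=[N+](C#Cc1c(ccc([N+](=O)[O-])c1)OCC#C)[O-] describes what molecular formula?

C11H6N2O5

Heavy atoms from the SMILES: 11 C, 2 N, 5 O.
Implicit hydrogens by atom environment:
  3 × C (aromatic): 1 H each → 3
  3 × C (aromatic): no H
  3 × C: no H
  3 × O: no H
  2 × N (charge +1): no H
  2 × O (charge -1): no H
  1 × C: 2 H
  1 × C: 1 H
  Total hydrogens = 6.
Molecular formula: C11H6N2O5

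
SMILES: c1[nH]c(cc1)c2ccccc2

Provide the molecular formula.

Heavy atoms from the SMILES: 10 C, 1 N.
Implicit hydrogens by atom environment:
  8 × C (aromatic): 1 H each → 8
  2 × C (aromatic): no H
  1 × N (aromatic): 1 H
  Total hydrogens = 9.
Molecular formula: C10H9N

C10H9N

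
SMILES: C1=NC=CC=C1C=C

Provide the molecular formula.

C7H7N

Heavy atoms from the SMILES: 7 C, 1 N.
Implicit hydrogens by atom environment:
  4 × C (aromatic): 1 H each → 4
  1 × C: 2 H
  1 × C: 1 H
  1 × C (aromatic): no H
  1 × N (aromatic): no H
  Total hydrogens = 7.
Molecular formula: C7H7N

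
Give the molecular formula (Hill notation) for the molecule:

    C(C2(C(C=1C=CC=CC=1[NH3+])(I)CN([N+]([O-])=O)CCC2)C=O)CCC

C17H25IN3O3+

Heavy atoms from the SMILES: 17 C, 1 I, 3 N, 3 O.
Implicit hydrogens by atom environment:
  7 × C: 2 H each → 14
  4 × C (aromatic): 1 H each → 4
  2 × C: no H
  2 × C (aromatic): no H
  2 × O: no H
  1 × C: 3 H
  1 × C: 1 H
  1 × I: no H
  1 × N (charge +1): 3 H
  1 × N: no H
  1 × N (charge +1): no H
  1 × O (charge -1): no H
  Total hydrogens = 25.
Net charge +1.
Molecular formula: C17H25IN3O3+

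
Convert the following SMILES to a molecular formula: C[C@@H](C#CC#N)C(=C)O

C7H7NO

Heavy atoms from the SMILES: 7 C, 1 N, 1 O.
Implicit hydrogens by atom environment:
  4 × C: no H
  1 × C: 3 H
  1 × C: 2 H
  1 × C: 1 H
  1 × N: no H
  1 × O: 1 H
  Total hydrogens = 7.
Molecular formula: C7H7NO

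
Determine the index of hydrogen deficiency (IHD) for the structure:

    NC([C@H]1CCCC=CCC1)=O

Molecular formula from the SMILES: C9H15NO.
DoU = (2C + 2 + N − H − X)/2 = (2·9 + 2 + 1 − 15 − 0)/2 = 6/2 = 3.
(Structurally: 1 ring(s) + 2 π bond(s) = 3.)

3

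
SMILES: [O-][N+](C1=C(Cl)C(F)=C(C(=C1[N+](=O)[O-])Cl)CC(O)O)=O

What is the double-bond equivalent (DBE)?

Molecular formula from the SMILES: C8H5Cl2FN2O6.
DoU = (2C + 2 + N − H − X)/2 = (2·8 + 2 + 2 − 5 − 3)/2 = 12/2 = 6.
(Structurally: 1 ring(s) + 5 π bond(s) = 6.)

6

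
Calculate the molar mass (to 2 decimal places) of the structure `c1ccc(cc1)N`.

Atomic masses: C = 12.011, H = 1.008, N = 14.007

Molecular formula: C6H7N.
M = 6×12.011 + 7×1.008 + 1×14.007 = 93.13 g/mol.

93.13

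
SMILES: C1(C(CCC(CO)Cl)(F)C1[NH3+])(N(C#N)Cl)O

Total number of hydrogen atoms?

Hydrogens are implicit in SMILES; fill each atom to its normal valence:
  3 × C: 2 H each → 6
  3 × C: no H
  2 × C: 1 H each → 2
  2 × Cl: no H
  2 × N: no H
  2 × O: 1 H each → 2
  1 × F: no H
  1 × N (charge +1): 3 H
  Total hydrogens = 13.

13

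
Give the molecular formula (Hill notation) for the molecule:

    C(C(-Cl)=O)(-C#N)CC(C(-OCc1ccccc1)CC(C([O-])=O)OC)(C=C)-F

C19H20ClFNO5-

Heavy atoms from the SMILES: 19 C, 1 Cl, 1 F, 1 N, 5 O.
Implicit hydrogens by atom environment:
  5 × C (aromatic): 1 H each → 5
  4 × C: 2 H each → 8
  4 × C: 1 H each → 4
  4 × C: no H
  4 × O: no H
  1 × C: 3 H
  1 × C (aromatic): no H
  1 × Cl: no H
  1 × F: no H
  1 × N: no H
  1 × O (charge -1): no H
  Total hydrogens = 20.
Net charge -1.
Molecular formula: C19H20ClFNO5-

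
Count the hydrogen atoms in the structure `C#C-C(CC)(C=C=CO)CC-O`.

14

Hydrogens are implicit in SMILES; fill each atom to its normal valence:
  3 × C: 2 H each → 6
  3 × C: 1 H each → 3
  3 × C: no H
  2 × O: 1 H each → 2
  1 × C: 3 H
  Total hydrogens = 14.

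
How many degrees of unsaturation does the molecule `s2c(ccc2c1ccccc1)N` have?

Molecular formula from the SMILES: C10H9NS.
DoU = (2C + 2 + N − H − X)/2 = (2·10 + 2 + 1 − 9 − 0)/2 = 14/2 = 7.
(Structurally: 2 ring(s) + 5 π bond(s) = 7.)

7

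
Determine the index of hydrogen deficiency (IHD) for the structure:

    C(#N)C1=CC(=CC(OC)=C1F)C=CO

7

Molecular formula from the SMILES: C10H8FNO2.
DoU = (2C + 2 + N − H − X)/2 = (2·10 + 2 + 1 − 8 − 1)/2 = 14/2 = 7.
(Structurally: 1 ring(s) + 6 π bond(s) = 7.)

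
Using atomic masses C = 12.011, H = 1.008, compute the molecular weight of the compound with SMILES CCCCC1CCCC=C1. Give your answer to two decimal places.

138.25

Molecular formula: C10H18.
M = 10×12.011 + 18×1.008 = 138.25 g/mol.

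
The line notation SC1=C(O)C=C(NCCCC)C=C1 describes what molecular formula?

C10H15NOS

Heavy atoms from the SMILES: 10 C, 1 N, 1 O, 1 S.
Implicit hydrogens by atom environment:
  3 × C: 2 H each → 6
  3 × C (aromatic): 1 H each → 3
  3 × C (aromatic): no H
  1 × C: 3 H
  1 × N: 1 H
  1 × O: 1 H
  1 × S: 1 H
  Total hydrogens = 15.
Molecular formula: C10H15NOS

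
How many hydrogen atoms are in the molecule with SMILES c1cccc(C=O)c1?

6

Hydrogens are implicit in SMILES; fill each atom to its normal valence:
  5 × C (aromatic): 1 H each → 5
  1 × C: 1 H
  1 × C (aromatic): no H
  1 × O: no H
  Total hydrogens = 6.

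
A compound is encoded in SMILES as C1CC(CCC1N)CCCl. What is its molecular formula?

C8H16ClN

Heavy atoms from the SMILES: 8 C, 1 Cl, 1 N.
Implicit hydrogens by atom environment:
  6 × C: 2 H each → 12
  2 × C: 1 H each → 2
  1 × Cl: no H
  1 × N: 2 H
  Total hydrogens = 16.
Molecular formula: C8H16ClN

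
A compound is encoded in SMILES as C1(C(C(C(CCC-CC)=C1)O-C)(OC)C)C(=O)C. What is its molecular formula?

Heavy atoms from the SMILES: 15 C, 3 O.
Implicit hydrogens by atom environment:
  5 × C: 3 H each → 15
  4 × C: 2 H each → 8
  3 × C: 1 H each → 3
  3 × C: no H
  3 × O: no H
  Total hydrogens = 26.
Molecular formula: C15H26O3

C15H26O3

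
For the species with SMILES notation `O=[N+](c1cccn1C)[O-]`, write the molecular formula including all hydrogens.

Heavy atoms from the SMILES: 5 C, 2 N, 2 O.
Implicit hydrogens by atom environment:
  3 × C (aromatic): 1 H each → 3
  1 × C: 3 H
  1 × C (aromatic): no H
  1 × N (aromatic): no H
  1 × N (charge +1): no H
  1 × O: no H
  1 × O (charge -1): no H
  Total hydrogens = 6.
Molecular formula: C5H6N2O2

C5H6N2O2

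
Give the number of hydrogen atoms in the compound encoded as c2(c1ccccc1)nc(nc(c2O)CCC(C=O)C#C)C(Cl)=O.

Hydrogens are implicit in SMILES; fill each atom to its normal valence:
  5 × C (aromatic): 1 H each → 5
  5 × C (aromatic): no H
  3 × C: 1 H each → 3
  2 × C: 2 H each → 4
  2 × C: no H
  2 × N (aromatic): no H
  2 × O: no H
  1 × Cl: no H
  1 × O: 1 H
  Total hydrogens = 13.

13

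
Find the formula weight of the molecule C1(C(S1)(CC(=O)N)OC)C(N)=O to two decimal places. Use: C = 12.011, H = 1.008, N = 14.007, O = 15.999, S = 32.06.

190.22

Molecular formula: C6H10N2O3S.
M = 6×12.011 + 10×1.008 + 2×14.007 + 3×15.999 + 1×32.06 = 190.22 g/mol.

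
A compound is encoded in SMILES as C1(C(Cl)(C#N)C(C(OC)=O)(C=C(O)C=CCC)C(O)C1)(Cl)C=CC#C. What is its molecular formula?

C18H19Cl2NO4

Heavy atoms from the SMILES: 18 C, 2 Cl, 1 N, 4 O.
Implicit hydrogens by atom environment:
  7 × C: 1 H each → 7
  7 × C: no H
  2 × C: 3 H each → 6
  2 × C: 2 H each → 4
  2 × Cl: no H
  2 × O: 1 H each → 2
  2 × O: no H
  1 × N: no H
  Total hydrogens = 19.
Molecular formula: C18H19Cl2NO4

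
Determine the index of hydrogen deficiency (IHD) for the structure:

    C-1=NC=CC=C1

Molecular formula from the SMILES: C5H5N.
DoU = (2C + 2 + N − H − X)/2 = (2·5 + 2 + 1 − 5 − 0)/2 = 8/2 = 4.
(Structurally: 1 ring(s) + 3 π bond(s) = 4.)

4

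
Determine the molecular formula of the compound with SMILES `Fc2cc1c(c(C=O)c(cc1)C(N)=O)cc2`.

Heavy atoms from the SMILES: 12 C, 1 F, 1 N, 2 O.
Implicit hydrogens by atom environment:
  5 × C (aromatic): 1 H each → 5
  5 × C (aromatic): no H
  2 × O: no H
  1 × C: 1 H
  1 × C: no H
  1 × F: no H
  1 × N: 2 H
  Total hydrogens = 8.
Molecular formula: C12H8FNO2

C12H8FNO2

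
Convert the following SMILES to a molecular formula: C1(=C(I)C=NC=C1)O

C5H4INO

Heavy atoms from the SMILES: 5 C, 1 I, 1 N, 1 O.
Implicit hydrogens by atom environment:
  3 × C (aromatic): 1 H each → 3
  2 × C (aromatic): no H
  1 × I: no H
  1 × N (aromatic): no H
  1 × O: 1 H
  Total hydrogens = 4.
Molecular formula: C5H4INO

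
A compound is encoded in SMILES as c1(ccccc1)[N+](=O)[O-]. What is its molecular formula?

C6H5NO2

Heavy atoms from the SMILES: 6 C, 1 N, 2 O.
Implicit hydrogens by atom environment:
  5 × C (aromatic): 1 H each → 5
  1 × C (aromatic): no H
  1 × N (charge +1): no H
  1 × O: no H
  1 × O (charge -1): no H
  Total hydrogens = 5.
Molecular formula: C6H5NO2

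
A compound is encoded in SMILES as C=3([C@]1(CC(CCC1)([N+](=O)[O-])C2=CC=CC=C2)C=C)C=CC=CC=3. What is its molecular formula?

Heavy atoms from the SMILES: 20 C, 1 N, 2 O.
Implicit hydrogens by atom environment:
  10 × C (aromatic): 1 H each → 10
  5 × C: 2 H each → 10
  2 × C: no H
  2 × C (aromatic): no H
  1 × C: 1 H
  1 × N (charge +1): no H
  1 × O: no H
  1 × O (charge -1): no H
  Total hydrogens = 21.
Molecular formula: C20H21NO2

C20H21NO2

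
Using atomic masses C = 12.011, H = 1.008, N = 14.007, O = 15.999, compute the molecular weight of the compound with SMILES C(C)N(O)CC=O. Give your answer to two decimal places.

103.12

Molecular formula: C4H9NO2.
M = 4×12.011 + 9×1.008 + 1×14.007 + 2×15.999 = 103.12 g/mol.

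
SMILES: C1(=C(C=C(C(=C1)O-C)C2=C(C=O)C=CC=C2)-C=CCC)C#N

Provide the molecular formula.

C19H17NO2

Heavy atoms from the SMILES: 19 C, 1 N, 2 O.
Implicit hydrogens by atom environment:
  6 × C (aromatic): 1 H each → 6
  6 × C (aromatic): no H
  3 × C: 1 H each → 3
  2 × C: 3 H each → 6
  2 × O: no H
  1 × C: 2 H
  1 × C: no H
  1 × N: no H
  Total hydrogens = 17.
Molecular formula: C19H17NO2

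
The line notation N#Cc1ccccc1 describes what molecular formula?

C7H5N

Heavy atoms from the SMILES: 7 C, 1 N.
Implicit hydrogens by atom environment:
  5 × C (aromatic): 1 H each → 5
  1 × C (aromatic): no H
  1 × C: no H
  1 × N: no H
  Total hydrogens = 5.
Molecular formula: C7H5N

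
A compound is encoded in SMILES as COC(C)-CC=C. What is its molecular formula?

Heavy atoms from the SMILES: 6 C, 1 O.
Implicit hydrogens by atom environment:
  2 × C: 3 H each → 6
  2 × C: 2 H each → 4
  2 × C: 1 H each → 2
  1 × O: no H
  Total hydrogens = 12.
Molecular formula: C6H12O

C6H12O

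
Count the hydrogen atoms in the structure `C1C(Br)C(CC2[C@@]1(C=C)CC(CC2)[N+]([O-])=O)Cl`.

17

Hydrogens are implicit in SMILES; fill each atom to its normal valence:
  6 × C: 2 H each → 12
  5 × C: 1 H each → 5
  1 × Br: no H
  1 × C: no H
  1 × Cl: no H
  1 × N (charge +1): no H
  1 × O: no H
  1 × O (charge -1): no H
  Total hydrogens = 17.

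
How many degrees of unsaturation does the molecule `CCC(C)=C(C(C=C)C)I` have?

2

Molecular formula from the SMILES: C9H15I.
DoU = (2C + 2 + N − H − X)/2 = (2·9 + 2 + 0 − 15 − 1)/2 = 4/2 = 2.
(Structurally: 0 ring(s) + 2 π bond(s) = 2.)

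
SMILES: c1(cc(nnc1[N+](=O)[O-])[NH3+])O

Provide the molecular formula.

C4H5N4O3+

Heavy atoms from the SMILES: 4 C, 4 N, 3 O.
Implicit hydrogens by atom environment:
  3 × C (aromatic): no H
  2 × N (aromatic): no H
  1 × C (aromatic): 1 H
  1 × N (charge +1): 3 H
  1 × N (charge +1): no H
  1 × O: 1 H
  1 × O: no H
  1 × O (charge -1): no H
  Total hydrogens = 5.
Net charge +1.
Molecular formula: C4H5N4O3+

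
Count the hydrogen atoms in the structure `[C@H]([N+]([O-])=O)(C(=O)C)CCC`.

Hydrogens are implicit in SMILES; fill each atom to its normal valence:
  2 × C: 3 H each → 6
  2 × C: 2 H each → 4
  2 × O: no H
  1 × C: 1 H
  1 × C: no H
  1 × N (charge +1): no H
  1 × O (charge -1): no H
  Total hydrogens = 11.

11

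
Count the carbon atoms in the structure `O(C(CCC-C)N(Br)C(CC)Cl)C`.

The symbol for carbon appears 9 times in the SMILES. (Cl is a single chlorine, not C + l.)

9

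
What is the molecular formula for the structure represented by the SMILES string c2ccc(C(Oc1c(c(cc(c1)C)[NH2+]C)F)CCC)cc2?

Heavy atoms from the SMILES: 18 C, 1 F, 1 N, 1 O.
Implicit hydrogens by atom environment:
  7 × C (aromatic): 1 H each → 7
  5 × C (aromatic): no H
  3 × C: 3 H each → 9
  2 × C: 2 H each → 4
  1 × C: 1 H
  1 × F: no H
  1 × N (charge +1): 2 H
  1 × O: no H
  Total hydrogens = 23.
Net charge +1.
Molecular formula: C18H23FNO+

C18H23FNO+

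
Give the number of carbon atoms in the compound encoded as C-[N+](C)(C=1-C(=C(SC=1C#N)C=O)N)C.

9

The symbol for carbon appears 9 times in the SMILES.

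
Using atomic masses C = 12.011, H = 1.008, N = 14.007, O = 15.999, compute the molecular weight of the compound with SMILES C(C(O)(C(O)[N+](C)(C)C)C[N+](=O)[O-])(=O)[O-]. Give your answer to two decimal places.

Molecular formula: C7H14N2O6.
M = 7×12.011 + 14×1.008 + 2×14.007 + 6×15.999 = 222.20 g/mol.

222.20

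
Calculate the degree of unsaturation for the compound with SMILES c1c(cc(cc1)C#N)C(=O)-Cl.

Molecular formula from the SMILES: C8H4ClNO.
DoU = (2C + 2 + N − H − X)/2 = (2·8 + 2 + 1 − 4 − 1)/2 = 14/2 = 7.
(Structurally: 1 ring(s) + 6 π bond(s) = 7.)

7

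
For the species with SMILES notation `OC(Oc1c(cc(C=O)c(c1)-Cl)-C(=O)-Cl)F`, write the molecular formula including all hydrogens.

C9H5Cl2FO4

Heavy atoms from the SMILES: 9 C, 2 Cl, 1 F, 4 O.
Implicit hydrogens by atom environment:
  4 × C (aromatic): no H
  3 × O: no H
  2 × C (aromatic): 1 H each → 2
  2 × C: 1 H each → 2
  2 × Cl: no H
  1 × C: no H
  1 × F: no H
  1 × O: 1 H
  Total hydrogens = 5.
Molecular formula: C9H5Cl2FO4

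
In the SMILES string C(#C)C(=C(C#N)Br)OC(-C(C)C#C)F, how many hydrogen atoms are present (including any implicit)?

Hydrogens are implicit in SMILES; fill each atom to its normal valence:
  5 × C: no H
  4 × C: 1 H each → 4
  1 × Br: no H
  1 × C: 3 H
  1 × F: no H
  1 × N: no H
  1 × O: no H
  Total hydrogens = 7.

7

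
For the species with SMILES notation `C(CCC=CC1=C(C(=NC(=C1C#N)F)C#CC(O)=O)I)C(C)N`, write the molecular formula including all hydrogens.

C16H15FIN3O2

Heavy atoms from the SMILES: 16 C, 1 F, 1 I, 3 N, 2 O.
Implicit hydrogens by atom environment:
  5 × C (aromatic): no H
  4 × C: no H
  3 × C: 2 H each → 6
  3 × C: 1 H each → 3
  1 × C: 3 H
  1 × F: no H
  1 × I: no H
  1 × N: 2 H
  1 × N (aromatic): no H
  1 × N: no H
  1 × O: 1 H
  1 × O: no H
  Total hydrogens = 15.
Molecular formula: C16H15FIN3O2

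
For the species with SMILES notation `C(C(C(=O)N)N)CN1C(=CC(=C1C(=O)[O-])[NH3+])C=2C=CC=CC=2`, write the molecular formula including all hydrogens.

C15H18N4O3

Heavy atoms from the SMILES: 15 C, 4 N, 3 O.
Implicit hydrogens by atom environment:
  6 × C (aromatic): 1 H each → 6
  4 × C (aromatic): no H
  2 × C: 2 H each → 4
  2 × C: no H
  2 × N: 2 H each → 4
  2 × O: no H
  1 × C: 1 H
  1 × N (charge +1): 3 H
  1 × N (aromatic): no H
  1 × O (charge -1): no H
  Total hydrogens = 18.
Molecular formula: C15H18N4O3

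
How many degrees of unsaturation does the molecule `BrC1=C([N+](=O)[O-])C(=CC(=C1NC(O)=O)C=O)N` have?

7

Molecular formula from the SMILES: C8H6BrN3O5.
DoU = (2C + 2 + N − H − X)/2 = (2·8 + 2 + 3 − 6 − 1)/2 = 14/2 = 7.
(Structurally: 1 ring(s) + 6 π bond(s) = 7.)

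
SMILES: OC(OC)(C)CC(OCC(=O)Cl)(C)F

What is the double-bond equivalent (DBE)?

1

Molecular formula from the SMILES: C8H14ClFO4.
DoU = (2C + 2 + N − H − X)/2 = (2·8 + 2 + 0 − 14 − 2)/2 = 2/2 = 1.
(Structurally: 0 ring(s) + 1 π bond(s) = 1.)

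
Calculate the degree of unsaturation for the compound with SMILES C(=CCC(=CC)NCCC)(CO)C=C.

Molecular formula from the SMILES: C12H21NO.
DoU = (2C + 2 + N − H − X)/2 = (2·12 + 2 + 1 − 21 − 0)/2 = 6/2 = 3.
(Structurally: 0 ring(s) + 3 π bond(s) = 3.)

3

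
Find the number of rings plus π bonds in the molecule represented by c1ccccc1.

4

Molecular formula from the SMILES: C6H6.
DoU = (2C + 2 + N − H − X)/2 = (2·6 + 2 + 0 − 6 − 0)/2 = 8/2 = 4.
(Structurally: 1 ring(s) + 3 π bond(s) = 4.)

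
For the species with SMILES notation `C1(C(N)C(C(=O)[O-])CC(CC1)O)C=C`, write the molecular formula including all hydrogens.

C10H16NO3-

Heavy atoms from the SMILES: 10 C, 1 N, 3 O.
Implicit hydrogens by atom environment:
  5 × C: 1 H each → 5
  4 × C: 2 H each → 8
  1 × C: no H
  1 × N: 2 H
  1 × O: 1 H
  1 × O: no H
  1 × O (charge -1): no H
  Total hydrogens = 16.
Net charge -1.
Molecular formula: C10H16NO3-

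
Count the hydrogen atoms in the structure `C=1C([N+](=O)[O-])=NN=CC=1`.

3

Hydrogens are implicit in SMILES; fill each atom to its normal valence:
  3 × C (aromatic): 1 H each → 3
  2 × N (aromatic): no H
  1 × C (aromatic): no H
  1 × N (charge +1): no H
  1 × O: no H
  1 × O (charge -1): no H
  Total hydrogens = 3.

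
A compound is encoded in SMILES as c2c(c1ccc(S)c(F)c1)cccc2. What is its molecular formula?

C12H9FS

Heavy atoms from the SMILES: 12 C, 1 F, 1 S.
Implicit hydrogens by atom environment:
  8 × C (aromatic): 1 H each → 8
  4 × C (aromatic): no H
  1 × F: no H
  1 × S: 1 H
  Total hydrogens = 9.
Molecular formula: C12H9FS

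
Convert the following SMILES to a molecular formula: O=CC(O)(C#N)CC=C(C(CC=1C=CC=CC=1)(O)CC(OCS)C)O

Heavy atoms from the SMILES: 18 C, 1 N, 5 O, 1 S.
Implicit hydrogens by atom environment:
  5 × C (aromatic): 1 H each → 5
  4 × C: 2 H each → 8
  4 × C: no H
  3 × C: 1 H each → 3
  3 × O: 1 H each → 3
  2 × O: no H
  1 × C: 3 H
  1 × C (aromatic): no H
  1 × N: no H
  1 × S: 1 H
  Total hydrogens = 23.
Molecular formula: C18H23NO5S

C18H23NO5S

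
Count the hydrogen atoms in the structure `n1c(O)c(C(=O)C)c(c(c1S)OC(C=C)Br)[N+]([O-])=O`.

Hydrogens are implicit in SMILES; fill each atom to its normal valence:
  5 × C (aromatic): no H
  3 × O: no H
  2 × C: 1 H each → 2
  1 × Br: no H
  1 × C: 3 H
  1 × C: 2 H
  1 × C: no H
  1 × N (aromatic): no H
  1 × N (charge +1): no H
  1 × O: 1 H
  1 × O (charge -1): no H
  1 × S: 1 H
  Total hydrogens = 9.

9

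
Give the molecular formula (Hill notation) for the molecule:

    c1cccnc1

Heavy atoms from the SMILES: 5 C, 1 N.
Implicit hydrogens by atom environment:
  5 × C (aromatic): 1 H each → 5
  1 × N (aromatic): no H
  Total hydrogens = 5.
Molecular formula: C5H5N

C5H5N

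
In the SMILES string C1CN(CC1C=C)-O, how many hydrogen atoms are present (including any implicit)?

11

Hydrogens are implicit in SMILES; fill each atom to its normal valence:
  4 × C: 2 H each → 8
  2 × C: 1 H each → 2
  1 × N: no H
  1 × O: 1 H
  Total hydrogens = 11.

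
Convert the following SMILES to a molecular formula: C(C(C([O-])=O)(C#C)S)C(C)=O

Heavy atoms from the SMILES: 7 C, 3 O, 1 S.
Implicit hydrogens by atom environment:
  4 × C: no H
  2 × O: no H
  1 × C: 3 H
  1 × C: 2 H
  1 × C: 1 H
  1 × O (charge -1): no H
  1 × S: 1 H
  Total hydrogens = 7.
Net charge -1.
Molecular formula: C7H7O3S-

C7H7O3S-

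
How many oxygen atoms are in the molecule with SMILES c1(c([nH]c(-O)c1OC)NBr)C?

2

The symbol for oxygen appears 2 times in the SMILES.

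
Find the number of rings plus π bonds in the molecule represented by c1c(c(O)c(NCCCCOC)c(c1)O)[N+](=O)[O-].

5

Molecular formula from the SMILES: C11H16N2O5.
DoU = (2C + 2 + N − H − X)/2 = (2·11 + 2 + 2 − 16 − 0)/2 = 10/2 = 5.
(Structurally: 1 ring(s) + 4 π bond(s) = 5.)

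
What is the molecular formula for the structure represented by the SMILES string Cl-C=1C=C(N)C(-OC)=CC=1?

C7H8ClNO

Heavy atoms from the SMILES: 7 C, 1 Cl, 1 N, 1 O.
Implicit hydrogens by atom environment:
  3 × C (aromatic): 1 H each → 3
  3 × C (aromatic): no H
  1 × C: 3 H
  1 × Cl: no H
  1 × N: 2 H
  1 × O: no H
  Total hydrogens = 8.
Molecular formula: C7H8ClNO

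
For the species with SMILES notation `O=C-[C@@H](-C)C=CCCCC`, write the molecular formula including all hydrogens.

C9H16O

Heavy atoms from the SMILES: 9 C, 1 O.
Implicit hydrogens by atom environment:
  4 × C: 1 H each → 4
  3 × C: 2 H each → 6
  2 × C: 3 H each → 6
  1 × O: no H
  Total hydrogens = 16.
Molecular formula: C9H16O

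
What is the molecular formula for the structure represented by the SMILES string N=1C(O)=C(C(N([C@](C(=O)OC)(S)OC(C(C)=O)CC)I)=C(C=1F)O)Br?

C13H15BrFIN2O6S

Heavy atoms from the SMILES: 1 Br, 13 C, 1 F, 1 I, 2 N, 6 O, 1 S.
Implicit hydrogens by atom environment:
  5 × C (aromatic): no H
  4 × O: no H
  3 × C: 3 H each → 9
  3 × C: no H
  2 × O: 1 H each → 2
  1 × Br: no H
  1 × C: 2 H
  1 × C: 1 H
  1 × F: no H
  1 × I: no H
  1 × N (aromatic): no H
  1 × N: no H
  1 × S: 1 H
  Total hydrogens = 15.
Molecular formula: C13H15BrFIN2O6S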